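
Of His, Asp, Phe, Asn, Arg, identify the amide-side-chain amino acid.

Asn

Only N (asparagine) and Q (glutamine) carry a side-chain carboxamide.
Of the listed options, only Asn belongs to this group.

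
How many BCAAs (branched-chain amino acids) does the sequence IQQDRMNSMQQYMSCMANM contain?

1

V, L, and I make up the branched-chain aliphatic group.
Matching residues: I1.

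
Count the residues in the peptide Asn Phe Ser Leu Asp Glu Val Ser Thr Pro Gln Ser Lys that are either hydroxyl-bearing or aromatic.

5

Hydroxyl-bearing: S, T, Y. Aromatic: F, W, Y.
Hydroxyl-bearing residues here: Ser3, Ser8, Thr9, Ser12 (4).
Aromatic residues here: Phe2 (1).
(Y belongs to both groups, but none appear in this sequence.) Total = 4 + 1 = 5.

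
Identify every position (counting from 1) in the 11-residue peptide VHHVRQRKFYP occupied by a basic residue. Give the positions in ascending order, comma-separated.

2, 3, 5, 7, 8

Lysine (K), arginine (R), and histidine (H) have basic, nitrogen-containing side chains.
Matching residues: H2, H3, R5, R7, K8.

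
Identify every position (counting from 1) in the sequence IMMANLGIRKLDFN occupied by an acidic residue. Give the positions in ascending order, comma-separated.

Only D (aspartate) and E (glutamate) carry a side-chain carboxylic acid.
Matching residues: D12.

12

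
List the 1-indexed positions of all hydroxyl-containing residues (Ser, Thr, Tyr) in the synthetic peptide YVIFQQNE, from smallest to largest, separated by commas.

1

Matching residues: Y1.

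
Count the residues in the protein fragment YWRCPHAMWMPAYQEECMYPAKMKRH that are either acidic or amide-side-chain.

3

Acidic: D, E. Amide-side-chain: N, Q.
Acidic residues here: E15, E16 (2).
Amide-side-chain residues here: Q14 (1).
The two groups share no amino acid, so total = 2 + 1 = 3.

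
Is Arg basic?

Yes

Lysine (K), arginine (R), and histidine (H) have basic, nitrogen-containing side chains.
Arginine is in this group.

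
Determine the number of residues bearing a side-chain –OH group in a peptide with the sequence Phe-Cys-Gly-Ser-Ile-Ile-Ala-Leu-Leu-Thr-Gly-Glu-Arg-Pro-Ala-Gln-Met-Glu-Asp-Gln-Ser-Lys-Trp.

Serine (S), threonine (T), and tyrosine (Y) each carry a hydroxyl group on the side chain.
Matching residues: Ser4, Thr10, Ser21.

3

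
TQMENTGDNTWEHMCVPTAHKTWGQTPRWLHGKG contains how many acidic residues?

Only D (aspartate) and E (glutamate) carry a side-chain carboxylic acid.
Matching residues: E4, D8, E12.

3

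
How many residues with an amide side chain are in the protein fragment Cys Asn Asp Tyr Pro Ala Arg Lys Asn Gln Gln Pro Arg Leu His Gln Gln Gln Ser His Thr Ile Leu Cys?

7

The amide-side-chain residues are Asn (N) and Gln (Q).
Matching residues: Asn2, Asn9, Gln10, Gln11, Gln16, Gln17, Gln18.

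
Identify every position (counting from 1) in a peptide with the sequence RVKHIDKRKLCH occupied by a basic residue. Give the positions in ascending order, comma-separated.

Matching residues: R1, K3, H4, K7, R8, K9, H12.

1, 3, 4, 7, 8, 9, 12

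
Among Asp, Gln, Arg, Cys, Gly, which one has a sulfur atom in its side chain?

Cysteine (C, thiol) and methionine (M, thioether) are the two sulfur-containing amino acids.
Of the listed options, only Cys belongs to this group.

Cys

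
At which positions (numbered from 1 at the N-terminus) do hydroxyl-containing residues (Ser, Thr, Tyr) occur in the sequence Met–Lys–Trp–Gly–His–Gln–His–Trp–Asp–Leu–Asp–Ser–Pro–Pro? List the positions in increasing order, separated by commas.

Matching residues: Ser12.

12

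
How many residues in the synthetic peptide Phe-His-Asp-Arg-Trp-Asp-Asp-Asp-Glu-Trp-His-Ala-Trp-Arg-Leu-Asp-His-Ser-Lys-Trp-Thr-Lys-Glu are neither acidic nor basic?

Acidic: D, E. Basic: K, R, H. All other residues are neither.
Matching residues: Phe1, Trp5, Trp10, Ala12, Trp13, Leu15, Ser18, Trp20, Thr21.

9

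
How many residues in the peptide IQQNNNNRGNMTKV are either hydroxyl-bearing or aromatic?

1

Hydroxyl-bearing: S, T, Y. Aromatic: F, W, Y.
Hydroxyl-bearing residues here: T12 (1).
Aromatic residues here: none (0).
(Y belongs to both groups, but none appear in this sequence.) Total = 1 + 0 = 1.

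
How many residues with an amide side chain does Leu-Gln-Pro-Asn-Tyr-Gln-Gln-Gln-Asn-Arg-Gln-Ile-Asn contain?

Only N (asparagine) and Q (glutamine) carry a side-chain carboxamide.
Matching residues: Gln2, Asn4, Gln6, Gln7, Gln8, Asn9, Gln11, Asn13.

8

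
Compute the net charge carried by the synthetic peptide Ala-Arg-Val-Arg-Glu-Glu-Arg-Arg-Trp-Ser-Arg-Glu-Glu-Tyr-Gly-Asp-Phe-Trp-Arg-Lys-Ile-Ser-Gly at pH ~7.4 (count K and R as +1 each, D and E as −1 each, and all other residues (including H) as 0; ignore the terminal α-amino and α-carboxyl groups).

+2

Positive (K, R): Arg2, Arg4, Arg7, Arg8, Arg11, Arg19, Lys20 → +7.
Negative (D, E): Glu5, Glu6, Glu12, Glu13, Asp16 → −5.
Net charge = (+7) + (−5) = +2.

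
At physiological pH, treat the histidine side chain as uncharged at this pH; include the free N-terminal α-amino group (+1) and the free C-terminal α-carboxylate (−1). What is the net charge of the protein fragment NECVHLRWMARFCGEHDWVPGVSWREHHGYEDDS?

The side chains ionized at physiological pH are Lys/Arg (+1) and Asp/Glu (−1); with His treated as neutral, nothing else contributes.
Positive (K, R): R7, R11, R25 → +3.
Negative (D, E): E2, E15, D17, E26, E31, D32, D33 → −7.
The N-terminus (+1) and C-terminus (−1) cancel.
Net charge = (+3) + (−7) = −4.

-4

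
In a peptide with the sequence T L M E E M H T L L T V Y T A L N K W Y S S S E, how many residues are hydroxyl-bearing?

9

S, T, and Y are the three residues with a side-chain hydroxyl.
Matching residues: T1, T8, T11, Y13, T14, Y20, S21, S22, S23.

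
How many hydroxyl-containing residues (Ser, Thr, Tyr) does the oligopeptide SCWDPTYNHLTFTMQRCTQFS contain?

Matching residues: S1, T6, Y7, T11, T13, T18, S21.

7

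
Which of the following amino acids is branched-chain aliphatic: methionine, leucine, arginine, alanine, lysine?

V, L, and I make up the branched-chain aliphatic group.
Of the listed options, only leucine belongs to this group.

leucine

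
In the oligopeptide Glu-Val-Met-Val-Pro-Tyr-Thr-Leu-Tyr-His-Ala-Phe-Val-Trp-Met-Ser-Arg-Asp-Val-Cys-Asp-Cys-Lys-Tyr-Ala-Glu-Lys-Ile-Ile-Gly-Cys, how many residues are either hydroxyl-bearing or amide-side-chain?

5

Hydroxyl-bearing: S, T, Y. Amide-side-chain: N, Q.
Hydroxyl-bearing residues here: Tyr6, Thr7, Tyr9, Ser16, Tyr24 (5).
Amide-side-chain residues here: none (0).
The two groups share no amino acid, so total = 5 + 0 = 5.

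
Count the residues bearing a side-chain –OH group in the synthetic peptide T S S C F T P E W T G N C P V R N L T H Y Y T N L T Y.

11

Serine (S), threonine (T), and tyrosine (Y) each carry a hydroxyl group on the side chain.
Matching residues: T1, S2, S3, T6, T10, T19, Y21, Y22, T23, T26, Y27.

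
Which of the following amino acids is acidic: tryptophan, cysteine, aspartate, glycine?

Only D (aspartate) and E (glutamate) carry a side-chain carboxylic acid.
Of the listed options, only aspartate belongs to this group.

aspartate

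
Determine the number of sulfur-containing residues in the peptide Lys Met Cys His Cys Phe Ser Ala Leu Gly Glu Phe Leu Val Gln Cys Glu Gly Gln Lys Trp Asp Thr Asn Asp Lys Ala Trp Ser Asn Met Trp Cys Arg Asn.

6

Only Cys (C) and Met (M) have a sulfur atom in the side chain.
Matching residues: Met2, Cys3, Cys5, Cys16, Met31, Cys33.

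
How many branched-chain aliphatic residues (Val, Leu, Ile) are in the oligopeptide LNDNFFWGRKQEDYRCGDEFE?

Matching residues: L1.

1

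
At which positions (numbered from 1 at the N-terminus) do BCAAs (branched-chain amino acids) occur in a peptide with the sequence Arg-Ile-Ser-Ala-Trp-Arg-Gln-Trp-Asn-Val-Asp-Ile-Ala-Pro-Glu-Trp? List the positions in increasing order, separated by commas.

The BCAAs are Val, Leu, and Ile — aliphatic side chains with a branch point.
Matching residues: Ile2, Val10, Ile12.

2, 10, 12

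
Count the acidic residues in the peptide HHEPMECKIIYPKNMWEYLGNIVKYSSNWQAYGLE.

4

Only D (aspartate) and E (glutamate) carry a side-chain carboxylic acid.
Matching residues: E3, E6, E17, E35.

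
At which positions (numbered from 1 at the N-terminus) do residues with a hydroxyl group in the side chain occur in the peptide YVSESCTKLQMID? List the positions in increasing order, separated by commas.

1, 3, 5, 7

Serine (S), threonine (T), and tyrosine (Y) each carry a hydroxyl group on the side chain.
Matching residues: Y1, S3, S5, T7.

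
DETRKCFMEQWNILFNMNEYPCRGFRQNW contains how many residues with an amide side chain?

6

The amide-side-chain residues are Asn (N) and Gln (Q).
Matching residues: Q10, N12, N16, N18, Q27, N28.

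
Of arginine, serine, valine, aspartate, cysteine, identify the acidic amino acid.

Only D (aspartate) and E (glutamate) carry a side-chain carboxylic acid.
Of the listed options, only aspartate belongs to this group.

aspartate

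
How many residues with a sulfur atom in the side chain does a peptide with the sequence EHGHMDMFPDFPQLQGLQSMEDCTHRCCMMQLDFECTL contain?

Cysteine (C, thiol) and methionine (M, thioether) are the two sulfur-containing amino acids.
Matching residues: M5, M7, M20, C23, C27, C28, M29, M30, C36.

9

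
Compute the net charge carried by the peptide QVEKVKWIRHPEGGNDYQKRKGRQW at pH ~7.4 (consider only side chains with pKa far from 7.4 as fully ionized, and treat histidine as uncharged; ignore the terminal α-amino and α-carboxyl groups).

Near pH 7.4, K and R contribute +1 each, D and E contribute −1 each, and every other side chain (His included, as stated) is uncharged.
Positive (K, R): K4, K6, R9, K19, R20, K21, R23 → +7.
Negative (D, E): E3, E12, D16 → −3.
Net charge = (+7) + (−3) = +4.

+4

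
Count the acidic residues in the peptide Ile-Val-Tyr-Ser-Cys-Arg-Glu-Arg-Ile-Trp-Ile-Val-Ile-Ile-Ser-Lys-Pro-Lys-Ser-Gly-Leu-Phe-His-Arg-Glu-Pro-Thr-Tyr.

2

Only D (aspartate) and E (glutamate) carry a side-chain carboxylic acid.
Matching residues: Glu7, Glu25.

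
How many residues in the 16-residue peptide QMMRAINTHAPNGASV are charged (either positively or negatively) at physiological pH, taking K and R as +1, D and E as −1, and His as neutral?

Charged side chains at pH ~7.4: K, R (positive); D, E (negative).
Matching residues: R4.

1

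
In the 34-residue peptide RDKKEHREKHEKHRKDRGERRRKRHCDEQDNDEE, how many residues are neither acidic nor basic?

Acidic: D, E. Basic: K, R, H. All other residues are neither.
Matching residues: G18, C26, Q29, N31.

4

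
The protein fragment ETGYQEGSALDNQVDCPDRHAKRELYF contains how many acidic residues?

Aspartate (D) and glutamate (E) have carboxylic-acid side chains and are the acidic amino acids.
Matching residues: E1, E6, D11, D15, D18, E24.

6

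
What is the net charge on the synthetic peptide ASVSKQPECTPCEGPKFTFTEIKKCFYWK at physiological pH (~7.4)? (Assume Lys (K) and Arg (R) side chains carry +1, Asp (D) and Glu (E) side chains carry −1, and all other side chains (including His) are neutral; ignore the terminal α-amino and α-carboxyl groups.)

+2

Positive (K, R): K5, K16, K23, K24, K29 → +5.
Negative (D, E): E8, E13, E21 → −3.
Net charge = (+5) + (−3) = +2.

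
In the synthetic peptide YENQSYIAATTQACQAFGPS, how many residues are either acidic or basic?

1

Acidic: D, E. Basic: H, K, R.
Acidic residues here: E2 (1).
Basic residues here: none (0).
The two groups share no amino acid, so total = 1 + 0 = 1.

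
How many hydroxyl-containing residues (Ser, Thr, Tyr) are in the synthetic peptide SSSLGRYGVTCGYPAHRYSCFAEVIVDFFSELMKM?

9

Matching residues: S1, S2, S3, Y7, T10, Y13, Y18, S19, S30.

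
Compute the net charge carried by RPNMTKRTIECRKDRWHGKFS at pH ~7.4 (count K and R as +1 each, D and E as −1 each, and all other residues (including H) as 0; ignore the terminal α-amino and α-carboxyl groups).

Positive (K, R): R1, K6, R7, R12, K13, R15, K19 → +7.
Negative (D, E): E10, D14 → −2.
Net charge = (+7) + (−2) = +5.

+5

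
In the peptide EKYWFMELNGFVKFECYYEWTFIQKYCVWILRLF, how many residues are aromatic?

Phenylalanine (F), tryptophan (W), and tyrosine (Y) have aromatic ring side chains.
Matching residues: Y3, W4, F5, F11, F14, Y17, Y18, W20, F22, Y26, W29, F34.

12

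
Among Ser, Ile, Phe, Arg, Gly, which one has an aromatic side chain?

F, W, and Y each carry an aromatic ring on the side chain.
Of the listed options, only Phe belongs to this group.

Phe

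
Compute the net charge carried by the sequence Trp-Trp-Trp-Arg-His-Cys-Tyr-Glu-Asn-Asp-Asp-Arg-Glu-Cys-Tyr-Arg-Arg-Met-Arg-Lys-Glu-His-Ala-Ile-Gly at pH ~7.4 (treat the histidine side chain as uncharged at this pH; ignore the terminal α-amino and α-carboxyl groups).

Near pH 7.4, K and R contribute +1 each, D and E contribute −1 each, and every other side chain (His included, as stated) is uncharged.
Positive (K, R): Arg4, Arg12, Arg16, Arg17, Arg19, Lys20 → +6.
Negative (D, E): Glu8, Asp10, Asp11, Glu13, Glu21 → −5.
Net charge = (+6) + (−5) = +1.

+1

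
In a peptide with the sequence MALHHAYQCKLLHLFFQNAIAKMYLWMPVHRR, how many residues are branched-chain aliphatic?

Valine (V), leucine (L), and isoleucine (I) are the branched-chain amino acids.
Matching residues: L3, L11, L12, L14, I20, L25, V29.

7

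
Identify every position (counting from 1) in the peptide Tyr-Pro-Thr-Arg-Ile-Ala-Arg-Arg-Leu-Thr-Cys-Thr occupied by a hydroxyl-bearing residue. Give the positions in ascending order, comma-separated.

1, 3, 10, 12

The –OH-bearing residues are Ser, Thr (aliphatic alcohols), and Tyr (phenol).
Matching residues: Tyr1, Thr3, Thr10, Thr12.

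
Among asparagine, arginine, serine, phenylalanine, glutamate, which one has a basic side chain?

The basic amino acids are Lys (K), Arg (R), and His (H).
Of the listed options, only arginine belongs to this group.

arginine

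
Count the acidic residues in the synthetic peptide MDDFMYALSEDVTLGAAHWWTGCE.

5

Only D (aspartate) and E (glutamate) carry a side-chain carboxylic acid.
Matching residues: D2, D3, E10, D11, E24.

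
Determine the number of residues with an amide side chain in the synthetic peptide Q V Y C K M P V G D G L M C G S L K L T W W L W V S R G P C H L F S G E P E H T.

1

Only N (asparagine) and Q (glutamine) carry a side-chain carboxamide.
Matching residues: Q1.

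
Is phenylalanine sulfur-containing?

Only Cys (C) and Met (M) have a sulfur atom in the side chain.
Phenylalanine is not in this group.

No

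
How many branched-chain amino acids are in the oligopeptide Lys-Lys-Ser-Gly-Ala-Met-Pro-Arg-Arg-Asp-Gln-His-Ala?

The BCAAs are Val, Leu, and Ile — aliphatic side chains with a branch point.
None of the 13 residues belong to this group.

0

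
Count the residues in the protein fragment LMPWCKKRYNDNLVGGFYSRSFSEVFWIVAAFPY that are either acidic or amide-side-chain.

4

Acidic: D, E. Amide-side-chain: N, Q.
Acidic residues here: D11, E24 (2).
Amide-side-chain residues here: N10, N12 (2).
The two groups share no amino acid, so total = 2 + 2 = 4.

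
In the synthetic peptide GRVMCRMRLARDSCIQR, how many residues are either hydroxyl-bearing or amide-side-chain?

2

Hydroxyl-bearing: S, T, Y. Amide-side-chain: N, Q.
Hydroxyl-bearing residues here: S13 (1).
Amide-side-chain residues here: Q16 (1).
The two groups share no amino acid, so total = 1 + 1 = 2.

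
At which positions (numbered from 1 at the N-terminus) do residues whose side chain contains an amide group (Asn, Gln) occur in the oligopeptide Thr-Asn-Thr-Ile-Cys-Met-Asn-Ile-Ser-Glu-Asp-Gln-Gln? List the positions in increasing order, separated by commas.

Matching residues: Asn2, Asn7, Gln12, Gln13.

2, 7, 12, 13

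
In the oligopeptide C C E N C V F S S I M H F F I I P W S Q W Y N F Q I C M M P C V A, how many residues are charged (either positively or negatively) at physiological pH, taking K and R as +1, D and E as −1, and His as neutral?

1

Charged side chains at pH ~7.4: K, R (positive); D, E (negative).
Matching residues: E3.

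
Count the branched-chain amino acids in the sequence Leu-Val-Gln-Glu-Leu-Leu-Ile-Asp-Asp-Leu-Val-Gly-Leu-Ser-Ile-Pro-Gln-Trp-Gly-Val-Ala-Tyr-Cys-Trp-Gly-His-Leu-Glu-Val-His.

V, L, and I make up the branched-chain aliphatic group.
Matching residues: Leu1, Val2, Leu5, Leu6, Ile7, Leu10, Val11, Leu13, Ile15, Val20, Leu27, Val29.

12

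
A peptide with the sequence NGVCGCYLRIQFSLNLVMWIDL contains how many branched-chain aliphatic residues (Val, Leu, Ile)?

Matching residues: V3, L8, I10, L14, L16, V17, I20, L22.

8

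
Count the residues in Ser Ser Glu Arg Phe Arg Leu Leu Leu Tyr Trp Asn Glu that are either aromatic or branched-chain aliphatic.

6

Aromatic: F, W, Y. Branched-chain aliphatic: I, L, V.
Aromatic residues here: Phe5, Tyr10, Trp11 (3).
Branched-chain aliphatic residues here: Leu7, Leu8, Leu9 (3).
The two groups share no amino acid, so total = 3 + 3 = 6.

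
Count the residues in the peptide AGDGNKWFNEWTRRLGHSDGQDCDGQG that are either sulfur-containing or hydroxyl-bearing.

Sulfur-containing: C, M. Hydroxyl-bearing: S, T, Y.
Sulfur-containing residues here: C23 (1).
Hydroxyl-bearing residues here: T12, S18 (2).
The two groups share no amino acid, so total = 1 + 2 = 3.

3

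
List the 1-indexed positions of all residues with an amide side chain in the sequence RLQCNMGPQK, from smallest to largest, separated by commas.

Only N (asparagine) and Q (glutamine) carry a side-chain carboxamide.
Matching residues: Q3, N5, Q9.

3, 5, 9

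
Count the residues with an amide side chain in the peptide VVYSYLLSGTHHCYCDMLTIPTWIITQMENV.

Asparagine (N) and glutamine (Q) have uncharged amide side chains.
Matching residues: Q27, N30.

2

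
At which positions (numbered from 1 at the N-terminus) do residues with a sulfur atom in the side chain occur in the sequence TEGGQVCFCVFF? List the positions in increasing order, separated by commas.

7, 9

The sulfur-bearing residues are cysteine (–SH) and methionine (–S–CH₃).
Matching residues: C7, C9.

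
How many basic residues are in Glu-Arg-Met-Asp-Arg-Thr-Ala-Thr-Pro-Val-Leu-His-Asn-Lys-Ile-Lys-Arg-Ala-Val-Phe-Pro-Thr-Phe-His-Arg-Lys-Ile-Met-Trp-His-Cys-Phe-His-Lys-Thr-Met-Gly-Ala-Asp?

K, R, and H are the three residues with basic side chains (ε-amine, guanidinium, and imidazole respectively).
Matching residues: Arg2, Arg5, His12, Lys14, Lys16, Arg17, His24, Arg25, Lys26, His30, His33, Lys34.

12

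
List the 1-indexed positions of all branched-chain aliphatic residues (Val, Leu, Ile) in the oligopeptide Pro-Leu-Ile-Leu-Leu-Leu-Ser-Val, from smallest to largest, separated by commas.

Matching residues: Leu2, Ile3, Leu4, Leu5, Leu6, Val8.

2, 3, 4, 5, 6, 8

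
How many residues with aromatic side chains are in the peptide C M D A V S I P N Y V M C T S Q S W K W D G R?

3

Phenylalanine (F), tryptophan (W), and tyrosine (Y) have aromatic ring side chains.
Matching residues: Y10, W18, W20.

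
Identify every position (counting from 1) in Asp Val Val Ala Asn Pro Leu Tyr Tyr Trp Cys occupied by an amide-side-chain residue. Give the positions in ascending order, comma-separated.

The amide-side-chain residues are Asn (N) and Gln (Q).
Matching residues: Asn5.

5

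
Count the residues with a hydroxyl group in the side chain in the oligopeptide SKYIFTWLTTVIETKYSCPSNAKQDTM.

10

S, T, and Y are the three residues with a side-chain hydroxyl.
Matching residues: S1, Y3, T6, T9, T10, T14, Y16, S17, S20, T26.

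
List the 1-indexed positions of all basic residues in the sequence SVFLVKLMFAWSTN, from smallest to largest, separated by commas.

Lysine (K), arginine (R), and histidine (H) have basic, nitrogen-containing side chains.
Matching residues: K6.

6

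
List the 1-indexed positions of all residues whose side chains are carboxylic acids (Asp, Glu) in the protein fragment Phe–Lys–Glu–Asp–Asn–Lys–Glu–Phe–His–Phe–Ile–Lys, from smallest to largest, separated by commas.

3, 4, 7

Matching residues: Glu3, Asp4, Glu7.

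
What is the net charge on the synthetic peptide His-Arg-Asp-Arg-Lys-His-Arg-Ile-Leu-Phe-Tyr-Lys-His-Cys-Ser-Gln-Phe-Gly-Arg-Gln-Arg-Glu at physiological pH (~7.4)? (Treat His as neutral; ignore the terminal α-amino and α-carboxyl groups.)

+5

At pH ~7.4 the Lys and Arg side chains are protonated (+1), the Asp and Glu side chains are deprotonated (−1), and with His taken as neutral all other side chains carry no charge.
Positive (K, R): Arg2, Arg4, Lys5, Arg7, Lys12, Arg19, Arg21 → +7.
Negative (D, E): Asp3, Glu22 → −2.
Net charge = (+7) + (−2) = +5.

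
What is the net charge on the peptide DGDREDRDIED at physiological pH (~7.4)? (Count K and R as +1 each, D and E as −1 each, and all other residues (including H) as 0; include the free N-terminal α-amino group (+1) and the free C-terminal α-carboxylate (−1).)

-5

Positive (K, R): R4, R7 → +2.
Negative (D, E): D1, D3, E5, D6, D8, E10, D11 → −7.
The N-terminus (+1) and C-terminus (−1) cancel.
Net charge = (+2) + (−7) = −5.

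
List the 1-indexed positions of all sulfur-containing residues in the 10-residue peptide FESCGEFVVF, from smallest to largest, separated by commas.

4

The sulfur-bearing residues are cysteine (–SH) and methionine (–S–CH₃).
Matching residues: C4.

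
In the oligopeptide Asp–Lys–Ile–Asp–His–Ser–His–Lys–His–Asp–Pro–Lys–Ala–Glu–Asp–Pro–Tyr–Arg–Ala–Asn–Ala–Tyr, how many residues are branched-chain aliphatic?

Valine (V), leucine (L), and isoleucine (I) are the branched-chain amino acids.
Matching residues: Ile3.

1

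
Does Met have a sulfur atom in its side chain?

The sulfur-bearing residues are cysteine (–SH) and methionine (–S–CH₃).
Methionine is in this group.

Yes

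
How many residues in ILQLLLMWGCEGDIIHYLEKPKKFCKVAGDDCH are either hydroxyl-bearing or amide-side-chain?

Hydroxyl-bearing: S, T, Y. Amide-side-chain: N, Q.
Hydroxyl-bearing residues here: Y17 (1).
Amide-side-chain residues here: Q3 (1).
The two groups share no amino acid, so total = 1 + 1 = 2.

2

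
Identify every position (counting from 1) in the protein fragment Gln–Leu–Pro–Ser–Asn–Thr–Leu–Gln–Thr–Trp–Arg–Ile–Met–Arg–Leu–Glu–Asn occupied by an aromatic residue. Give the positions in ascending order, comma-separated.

Matching residues: Trp10.

10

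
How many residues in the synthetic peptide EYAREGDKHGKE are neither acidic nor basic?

4

Acidic: D, E. Basic: K, R, H. All other residues are neither.
Matching residues: Y2, A3, G6, G10.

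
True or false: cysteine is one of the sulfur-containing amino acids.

The sulfur-bearing residues are cysteine (–SH) and methionine (–S–CH₃).
Cysteine is in this group.

True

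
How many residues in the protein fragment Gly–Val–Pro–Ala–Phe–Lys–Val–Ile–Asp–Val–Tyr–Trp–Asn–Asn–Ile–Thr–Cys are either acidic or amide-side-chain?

Acidic: D, E. Amide-side-chain: N, Q.
Acidic residues here: Asp9 (1).
Amide-side-chain residues here: Asn13, Asn14 (2).
The two groups share no amino acid, so total = 1 + 2 = 3.

3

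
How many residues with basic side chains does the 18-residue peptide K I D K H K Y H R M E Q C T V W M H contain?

7

The basic amino acids are Lys (K), Arg (R), and His (H).
Matching residues: K1, K4, H5, K6, H8, R9, H18.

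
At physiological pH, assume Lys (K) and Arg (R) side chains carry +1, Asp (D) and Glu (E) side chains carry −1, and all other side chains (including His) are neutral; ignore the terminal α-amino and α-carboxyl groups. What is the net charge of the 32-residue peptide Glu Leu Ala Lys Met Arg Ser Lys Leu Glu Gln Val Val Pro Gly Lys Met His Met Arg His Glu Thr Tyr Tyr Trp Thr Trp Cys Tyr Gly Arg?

Positive (K, R): Lys4, Arg6, Lys8, Lys16, Arg20, Arg32 → +6.
Negative (D, E): Glu1, Glu10, Glu22 → −3.
Net charge = (+6) + (−3) = +3.

+3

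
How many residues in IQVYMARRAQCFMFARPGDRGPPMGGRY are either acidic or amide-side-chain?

Acidic: D, E. Amide-side-chain: N, Q.
Acidic residues here: D19 (1).
Amide-side-chain residues here: Q2, Q10 (2).
The two groups share no amino acid, so total = 1 + 2 = 3.

3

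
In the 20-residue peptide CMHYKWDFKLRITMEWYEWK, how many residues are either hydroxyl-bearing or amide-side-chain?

3

Hydroxyl-bearing: S, T, Y. Amide-side-chain: N, Q.
Hydroxyl-bearing residues here: Y4, T13, Y17 (3).
Amide-side-chain residues here: none (0).
The two groups share no amino acid, so total = 3 + 0 = 3.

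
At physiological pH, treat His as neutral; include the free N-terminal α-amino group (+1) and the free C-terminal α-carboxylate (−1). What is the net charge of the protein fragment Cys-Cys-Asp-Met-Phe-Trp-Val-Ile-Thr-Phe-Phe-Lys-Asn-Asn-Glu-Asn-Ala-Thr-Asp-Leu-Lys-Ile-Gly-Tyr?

-1

At pH ~7.4 the Lys and Arg side chains are protonated (+1), the Asp and Glu side chains are deprotonated (−1), and with His taken as neutral all other side chains carry no charge.
Positive (K, R): Lys12, Lys21 → +2.
Negative (D, E): Asp3, Glu15, Asp19 → −3.
The N-terminus (+1) and C-terminus (−1) cancel.
Net charge = (+2) + (−3) = −1.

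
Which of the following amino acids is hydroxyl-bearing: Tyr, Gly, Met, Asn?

Serine (S), threonine (T), and tyrosine (Y) each carry a hydroxyl group on the side chain.
Of the listed options, only Tyr belongs to this group.

Tyr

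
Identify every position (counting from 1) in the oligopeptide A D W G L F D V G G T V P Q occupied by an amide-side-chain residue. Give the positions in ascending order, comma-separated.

14

Matching residues: Q14.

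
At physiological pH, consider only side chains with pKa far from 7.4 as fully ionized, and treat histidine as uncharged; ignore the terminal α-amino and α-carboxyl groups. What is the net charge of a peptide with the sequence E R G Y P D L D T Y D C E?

-4

The side chains ionized at physiological pH are Lys/Arg (+1) and Asp/Glu (−1); with His treated as neutral, nothing else contributes.
Positive (K, R): R2 → +1.
Negative (D, E): E1, D6, D8, D11, E13 → −5.
Net charge = (+1) + (−5) = −4.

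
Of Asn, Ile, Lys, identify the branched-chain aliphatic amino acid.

Valine (V), leucine (L), and isoleucine (I) are the branched-chain amino acids.
Of the listed options, only Ile belongs to this group.

Ile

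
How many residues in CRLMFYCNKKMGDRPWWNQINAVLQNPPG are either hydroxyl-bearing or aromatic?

Hydroxyl-bearing: S, T, Y. Aromatic: F, W, Y.
Hydroxyl-bearing residues here: Y6 (1).
Aromatic residues here: F5, Y6, W16, W17 (4).
Y is in both groups, so the 1 Y residue must not be double-counted.
Total = 1 + 4 − 1 = 4.

4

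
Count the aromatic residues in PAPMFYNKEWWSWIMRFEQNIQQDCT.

The aromatic amino acids are Phe (F, benzyl), Trp (W, indole), and Tyr (Y, phenol).
Matching residues: F5, Y6, W10, W11, W13, F17.

6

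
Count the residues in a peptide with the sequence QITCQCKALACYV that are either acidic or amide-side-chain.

2

Acidic: D, E. Amide-side-chain: N, Q.
Acidic residues here: none (0).
Amide-side-chain residues here: Q1, Q5 (2).
The two groups share no amino acid, so total = 0 + 2 = 2.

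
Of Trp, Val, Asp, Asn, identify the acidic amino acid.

Asp

The acidic residues are Asp (D) and Glu (E), whose side chains end in a carboxylate group.
Of the listed options, only Asp belongs to this group.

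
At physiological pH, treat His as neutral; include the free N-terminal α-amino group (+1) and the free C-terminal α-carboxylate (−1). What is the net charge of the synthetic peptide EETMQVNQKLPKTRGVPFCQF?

At pH ~7.4 the Lys and Arg side chains are protonated (+1), the Asp and Glu side chains are deprotonated (−1), and with His taken as neutral all other side chains carry no charge.
Positive (K, R): K9, K12, R14 → +3.
Negative (D, E): E1, E2 → −2.
The N-terminus (+1) and C-terminus (−1) cancel.
Net charge = (+3) + (−2) = +1.

+1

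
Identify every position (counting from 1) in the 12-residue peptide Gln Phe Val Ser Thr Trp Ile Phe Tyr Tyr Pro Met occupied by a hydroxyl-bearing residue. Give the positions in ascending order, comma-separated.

4, 5, 9, 10

The –OH-bearing residues are Ser, Thr (aliphatic alcohols), and Tyr (phenol).
Matching residues: Ser4, Thr5, Tyr9, Tyr10.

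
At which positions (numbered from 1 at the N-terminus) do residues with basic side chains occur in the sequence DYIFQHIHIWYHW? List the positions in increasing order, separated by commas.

6, 8, 12

K, R, and H are the three residues with basic side chains (ε-amine, guanidinium, and imidazole respectively).
Matching residues: H6, H8, H12.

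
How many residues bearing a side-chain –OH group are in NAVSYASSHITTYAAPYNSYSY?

12

Serine (S), threonine (T), and tyrosine (Y) each carry a hydroxyl group on the side chain.
Matching residues: S4, Y5, S7, S8, T11, T12, Y13, Y17, S19, Y20, S21, Y22.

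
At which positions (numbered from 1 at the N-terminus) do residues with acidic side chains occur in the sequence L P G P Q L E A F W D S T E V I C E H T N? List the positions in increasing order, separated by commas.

7, 11, 14, 18

Aspartate (D) and glutamate (E) have carboxylic-acid side chains and are the acidic amino acids.
Matching residues: E7, D11, E14, E18.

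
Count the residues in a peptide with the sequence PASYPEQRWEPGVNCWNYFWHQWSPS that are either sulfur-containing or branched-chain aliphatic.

2

Sulfur-containing: C, M. Branched-chain aliphatic: I, L, V.
Sulfur-containing residues here: C15 (1).
Branched-chain aliphatic residues here: V13 (1).
The two groups share no amino acid, so total = 1 + 1 = 2.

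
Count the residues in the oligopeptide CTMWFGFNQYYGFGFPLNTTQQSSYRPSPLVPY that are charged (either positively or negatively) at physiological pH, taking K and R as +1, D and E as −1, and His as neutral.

1

Charged side chains at pH ~7.4: K, R (positive); D, E (negative).
Matching residues: R26.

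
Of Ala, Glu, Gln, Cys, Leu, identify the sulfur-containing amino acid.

The sulfur-bearing residues are cysteine (–SH) and methionine (–S–CH₃).
Of the listed options, only Cys belongs to this group.

Cys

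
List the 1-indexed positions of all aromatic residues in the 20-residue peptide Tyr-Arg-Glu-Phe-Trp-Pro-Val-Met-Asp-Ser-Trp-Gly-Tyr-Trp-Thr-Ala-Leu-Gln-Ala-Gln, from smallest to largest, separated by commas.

1, 4, 5, 11, 13, 14

The aromatic amino acids are Phe (F, benzyl), Trp (W, indole), and Tyr (Y, phenol).
Matching residues: Tyr1, Phe4, Trp5, Trp11, Tyr13, Trp14.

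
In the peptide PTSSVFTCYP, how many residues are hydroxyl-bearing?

S, T, and Y are the three residues with a side-chain hydroxyl.
Matching residues: T2, S3, S4, T7, Y9.

5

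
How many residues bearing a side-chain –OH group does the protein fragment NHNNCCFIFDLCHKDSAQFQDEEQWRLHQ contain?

Serine (S), threonine (T), and tyrosine (Y) each carry a hydroxyl group on the side chain.
Matching residues: S16.

1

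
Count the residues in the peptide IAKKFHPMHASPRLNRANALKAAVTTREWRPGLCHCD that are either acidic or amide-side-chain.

Acidic: D, E. Amide-side-chain: N, Q.
Acidic residues here: E28, D37 (2).
Amide-side-chain residues here: N15, N18 (2).
The two groups share no amino acid, so total = 2 + 2 = 4.

4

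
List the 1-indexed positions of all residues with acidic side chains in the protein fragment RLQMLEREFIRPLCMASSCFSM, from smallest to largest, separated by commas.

6, 8

Aspartate (D) and glutamate (E) have carboxylic-acid side chains and are the acidic amino acids.
Matching residues: E6, E8.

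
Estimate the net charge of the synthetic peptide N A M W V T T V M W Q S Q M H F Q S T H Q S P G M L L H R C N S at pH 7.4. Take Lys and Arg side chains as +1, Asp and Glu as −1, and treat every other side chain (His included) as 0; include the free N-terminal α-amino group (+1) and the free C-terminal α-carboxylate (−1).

+1

Positive (K, R): R29 → +1.
Negative (D, E): none → −0.
The N-terminus (+1) and C-terminus (−1) cancel.
Net charge = (+1) + (−0) = +1.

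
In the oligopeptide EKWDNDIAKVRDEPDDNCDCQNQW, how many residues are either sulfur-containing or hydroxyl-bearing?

Sulfur-containing: C, M. Hydroxyl-bearing: S, T, Y.
Sulfur-containing residues here: C18, C20 (2).
Hydroxyl-bearing residues here: none (0).
The two groups share no amino acid, so total = 2 + 0 = 2.

2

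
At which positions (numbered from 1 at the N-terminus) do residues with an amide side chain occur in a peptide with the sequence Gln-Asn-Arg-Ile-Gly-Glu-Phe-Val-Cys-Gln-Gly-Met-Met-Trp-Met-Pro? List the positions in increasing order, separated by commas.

1, 2, 10

Asparagine (N) and glutamine (Q) have uncharged amide side chains.
Matching residues: Gln1, Asn2, Gln10.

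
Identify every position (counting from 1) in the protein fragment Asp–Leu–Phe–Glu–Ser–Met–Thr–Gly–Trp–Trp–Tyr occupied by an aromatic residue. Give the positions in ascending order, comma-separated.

The aromatic amino acids are Phe (F, benzyl), Trp (W, indole), and Tyr (Y, phenol).
Matching residues: Phe3, Trp9, Trp10, Tyr11.

3, 9, 10, 11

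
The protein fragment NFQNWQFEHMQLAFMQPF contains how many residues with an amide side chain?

Asparagine (N) and glutamine (Q) have uncharged amide side chains.
Matching residues: N1, Q3, N4, Q6, Q11, Q16.

6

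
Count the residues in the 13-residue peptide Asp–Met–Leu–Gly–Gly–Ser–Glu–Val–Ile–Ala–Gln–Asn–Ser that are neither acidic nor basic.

Acidic: D, E. Basic: K, R, H. All other residues are neither.
Matching residues: Met2, Leu3, Gly4, Gly5, Ser6, Val8, Ile9, Ala10, Gln11, Asn12, Ser13.

11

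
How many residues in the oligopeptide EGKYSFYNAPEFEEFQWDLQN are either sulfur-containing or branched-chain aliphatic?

1

Sulfur-containing: C, M. Branched-chain aliphatic: I, L, V.
Sulfur-containing residues here: none (0).
Branched-chain aliphatic residues here: L19 (1).
The two groups share no amino acid, so total = 0 + 1 = 1.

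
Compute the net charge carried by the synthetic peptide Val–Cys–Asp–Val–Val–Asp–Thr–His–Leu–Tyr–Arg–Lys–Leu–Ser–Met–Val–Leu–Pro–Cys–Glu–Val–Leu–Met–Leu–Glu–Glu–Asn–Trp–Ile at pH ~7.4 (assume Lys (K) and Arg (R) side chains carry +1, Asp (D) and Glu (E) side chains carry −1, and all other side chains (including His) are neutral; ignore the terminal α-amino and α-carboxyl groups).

-3

Positive (K, R): Arg11, Lys12 → +2.
Negative (D, E): Asp3, Asp6, Glu20, Glu25, Glu26 → −5.
Net charge = (+2) + (−5) = −3.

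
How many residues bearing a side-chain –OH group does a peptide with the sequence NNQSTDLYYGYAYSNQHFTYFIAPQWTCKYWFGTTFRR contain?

13

The –OH-bearing residues are Ser, Thr (aliphatic alcohols), and Tyr (phenol).
Matching residues: S4, T5, Y8, Y9, Y11, Y13, S14, T19, Y20, T27, Y30, T34, T35.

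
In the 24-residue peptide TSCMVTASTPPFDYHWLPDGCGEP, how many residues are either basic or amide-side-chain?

1

Basic: H, K, R. Amide-side-chain: N, Q.
Basic residues here: H15 (1).
Amide-side-chain residues here: none (0).
The two groups share no amino acid, so total = 1 + 0 = 1.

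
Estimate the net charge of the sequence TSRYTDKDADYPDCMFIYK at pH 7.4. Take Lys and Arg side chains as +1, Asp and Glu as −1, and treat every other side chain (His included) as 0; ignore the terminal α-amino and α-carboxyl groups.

Positive (K, R): R3, K7, K19 → +3.
Negative (D, E): D6, D8, D10, D13 → −4.
Net charge = (+3) + (−4) = −1.

-1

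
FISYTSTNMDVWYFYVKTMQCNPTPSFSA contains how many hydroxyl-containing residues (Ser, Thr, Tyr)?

11

Matching residues: S3, Y4, T5, S6, T7, Y13, Y15, T18, T24, S26, S28.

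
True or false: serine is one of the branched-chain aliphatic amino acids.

The BCAAs are Val, Leu, and Ile — aliphatic side chains with a branch point.
Serine is not in this group.

False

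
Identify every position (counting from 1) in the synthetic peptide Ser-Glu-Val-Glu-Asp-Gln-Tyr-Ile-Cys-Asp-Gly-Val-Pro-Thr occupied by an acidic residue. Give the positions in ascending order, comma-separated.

Only D (aspartate) and E (glutamate) carry a side-chain carboxylic acid.
Matching residues: Glu2, Glu4, Asp5, Asp10.

2, 4, 5, 10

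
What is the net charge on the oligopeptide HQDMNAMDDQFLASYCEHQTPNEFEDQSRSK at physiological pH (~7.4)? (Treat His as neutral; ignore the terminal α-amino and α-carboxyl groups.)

-5

Near pH 7.4, K and R contribute +1 each, D and E contribute −1 each, and every other side chain (His included, as stated) is uncharged.
Positive (K, R): R29, K31 → +2.
Negative (D, E): D3, D8, D9, E17, E23, E25, D26 → −7.
Net charge = (+2) + (−7) = −5.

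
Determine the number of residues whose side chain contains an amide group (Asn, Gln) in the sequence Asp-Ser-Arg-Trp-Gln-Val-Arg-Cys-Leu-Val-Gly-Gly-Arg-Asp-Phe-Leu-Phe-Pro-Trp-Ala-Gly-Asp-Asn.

2

Matching residues: Gln5, Asn23.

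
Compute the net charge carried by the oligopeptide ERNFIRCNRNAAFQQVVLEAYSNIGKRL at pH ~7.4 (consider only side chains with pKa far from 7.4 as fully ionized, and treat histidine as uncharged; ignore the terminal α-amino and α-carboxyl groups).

+3

At pH ~7.4 the Lys and Arg side chains are protonated (+1), the Asp and Glu side chains are deprotonated (−1), and with His taken as neutral all other side chains carry no charge.
Positive (K, R): R2, R6, R9, K26, R27 → +5.
Negative (D, E): E1, E19 → −2.
Net charge = (+5) + (−2) = +3.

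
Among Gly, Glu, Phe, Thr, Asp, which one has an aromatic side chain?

The aromatic amino acids are Phe (F, benzyl), Trp (W, indole), and Tyr (Y, phenol).
Of the listed options, only Phe belongs to this group.

Phe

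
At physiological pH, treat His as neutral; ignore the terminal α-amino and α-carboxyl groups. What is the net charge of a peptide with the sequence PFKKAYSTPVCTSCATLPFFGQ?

+2

Near pH 7.4, K and R contribute +1 each, D and E contribute −1 each, and every other side chain (His included, as stated) is uncharged.
Positive (K, R): K3, K4 → +2.
Negative (D, E): none → −0.
Net charge = (+2) + (−0) = +2.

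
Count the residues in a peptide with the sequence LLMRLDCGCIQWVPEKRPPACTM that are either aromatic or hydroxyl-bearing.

2

Aromatic: F, W, Y. Hydroxyl-bearing: S, T, Y.
Aromatic residues here: W12 (1).
Hydroxyl-bearing residues here: T22 (1).
(Y belongs to both groups, but none appear in this sequence.) Total = 1 + 1 = 2.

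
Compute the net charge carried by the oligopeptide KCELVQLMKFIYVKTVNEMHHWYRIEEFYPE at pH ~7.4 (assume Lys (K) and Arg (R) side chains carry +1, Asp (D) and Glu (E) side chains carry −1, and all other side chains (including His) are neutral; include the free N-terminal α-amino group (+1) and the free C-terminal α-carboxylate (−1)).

Positive (K, R): K1, K9, K14, R24 → +4.
Negative (D, E): E3, E18, E26, E27, E31 → −5.
The N-terminus (+1) and C-terminus (−1) cancel.
Net charge = (+4) + (−5) = −1.

-1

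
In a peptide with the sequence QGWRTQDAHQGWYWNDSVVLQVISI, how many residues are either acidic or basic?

4

Acidic: D, E. Basic: H, K, R.
Acidic residues here: D7, D16 (2).
Basic residues here: R4, H9 (2).
The two groups share no amino acid, so total = 2 + 2 = 4.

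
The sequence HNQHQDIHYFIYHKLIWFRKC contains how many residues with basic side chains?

Lysine (K), arginine (R), and histidine (H) have basic, nitrogen-containing side chains.
Matching residues: H1, H4, H8, H13, K14, R19, K20.

7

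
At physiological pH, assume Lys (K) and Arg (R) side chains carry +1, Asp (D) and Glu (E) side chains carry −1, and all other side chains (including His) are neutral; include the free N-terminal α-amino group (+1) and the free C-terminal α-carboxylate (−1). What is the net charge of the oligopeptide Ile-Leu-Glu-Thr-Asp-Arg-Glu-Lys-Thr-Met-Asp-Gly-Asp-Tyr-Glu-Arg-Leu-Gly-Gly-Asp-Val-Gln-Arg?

-3

Positive (K, R): Arg6, Lys8, Arg16, Arg23 → +4.
Negative (D, E): Glu3, Asp5, Glu7, Asp11, Asp13, Glu15, Asp20 → −7.
The N-terminus (+1) and C-terminus (−1) cancel.
Net charge = (+4) + (−7) = −3.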